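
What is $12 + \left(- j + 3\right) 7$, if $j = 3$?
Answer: $12$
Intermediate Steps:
$12 + \left(- j + 3\right) 7 = 12 + \left(\left(-1\right) 3 + 3\right) 7 = 12 + \left(-3 + 3\right) 7 = 12 + 0 \cdot 7 = 12 + 0 = 12$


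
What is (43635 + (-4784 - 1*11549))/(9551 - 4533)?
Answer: 13651/2509 ≈ 5.4408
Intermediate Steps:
(43635 + (-4784 - 1*11549))/(9551 - 4533) = (43635 + (-4784 - 11549))/5018 = (43635 - 16333)*(1/5018) = 27302*(1/5018) = 13651/2509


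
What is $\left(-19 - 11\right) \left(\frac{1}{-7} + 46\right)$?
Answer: $- \frac{9630}{7} \approx -1375.7$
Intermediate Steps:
$\left(-19 - 11\right) \left(\frac{1}{-7} + 46\right) = \left(-19 - 11\right) \left(- \frac{1}{7} + 46\right) = \left(-30\right) \frac{321}{7} = - \frac{9630}{7}$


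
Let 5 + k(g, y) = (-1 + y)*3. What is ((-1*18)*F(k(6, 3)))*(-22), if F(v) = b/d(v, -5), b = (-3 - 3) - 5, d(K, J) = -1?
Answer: 4356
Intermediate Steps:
k(g, y) = -8 + 3*y (k(g, y) = -5 + (-1 + y)*3 = -5 + (-3 + 3*y) = -8 + 3*y)
b = -11 (b = -6 - 5 = -11)
F(v) = 11 (F(v) = -11/(-1) = -11*(-1) = 11)
((-1*18)*F(k(6, 3)))*(-22) = (-1*18*11)*(-22) = -18*11*(-22) = -198*(-22) = 4356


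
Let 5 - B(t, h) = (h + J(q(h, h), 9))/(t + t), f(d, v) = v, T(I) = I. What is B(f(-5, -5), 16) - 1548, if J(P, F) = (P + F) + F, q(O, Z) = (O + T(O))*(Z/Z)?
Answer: -7682/5 ≈ -1536.4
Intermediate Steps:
q(O, Z) = 2*O (q(O, Z) = (O + O)*(Z/Z) = (2*O)*1 = 2*O)
J(P, F) = P + 2*F (J(P, F) = (F + P) + F = P + 2*F)
B(t, h) = 5 - (18 + 3*h)/(2*t) (B(t, h) = 5 - (h + (2*h + 2*9))/(t + t) = 5 - (h + (2*h + 18))/(2*t) = 5 - (h + (18 + 2*h))*1/(2*t) = 5 - (18 + 3*h)*1/(2*t) = 5 - (18 + 3*h)/(2*t))
B(f(-5, -5), 16) - 1548 = (½)*(-18 - 3*16 + 10*(-5))/(-5) - 1548 = (½)*(-⅕)*(-18 - 48 - 50) - 1548 = (½)*(-⅕)*(-116) - 1548 = 58/5 - 1548 = -7682/5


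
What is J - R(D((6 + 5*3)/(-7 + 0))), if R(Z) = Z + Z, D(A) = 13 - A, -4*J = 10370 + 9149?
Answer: -19647/4 ≈ -4911.8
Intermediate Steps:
J = -19519/4 (J = -(10370 + 9149)/4 = -1/4*19519 = -19519/4 ≈ -4879.8)
R(Z) = 2*Z
J - R(D((6 + 5*3)/(-7 + 0))) = -19519/4 - 2*(13 - (6 + 5*3)/(-7 + 0)) = -19519/4 - 2*(13 - (6 + 15)/(-7)) = -19519/4 - 2*(13 - 21*(-1)/7) = -19519/4 - 2*(13 - 1*(-3)) = -19519/4 - 2*(13 + 3) = -19519/4 - 2*16 = -19519/4 - 1*32 = -19519/4 - 32 = -19647/4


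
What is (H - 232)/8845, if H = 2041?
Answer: 1809/8845 ≈ 0.20452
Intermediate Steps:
(H - 232)/8845 = (2041 - 232)/8845 = 1809*(1/8845) = 1809/8845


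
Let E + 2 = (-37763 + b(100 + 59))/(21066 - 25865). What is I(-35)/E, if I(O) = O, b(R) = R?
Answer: -167965/28006 ≈ -5.9975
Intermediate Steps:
E = 28006/4799 (E = -2 + (-37763 + (100 + 59))/(21066 - 25865) = -2 + (-37763 + 159)/(-4799) = -2 - 37604*(-1/4799) = -2 + 37604/4799 = 28006/4799 ≈ 5.8358)
I(-35)/E = -35/28006/4799 = -35*4799/28006 = -167965/28006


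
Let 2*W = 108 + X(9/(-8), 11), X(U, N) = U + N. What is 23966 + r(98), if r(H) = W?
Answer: 384399/16 ≈ 24025.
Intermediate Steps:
X(U, N) = N + U
W = 943/16 (W = (108 + (11 + 9/(-8)))/2 = (108 + (11 + 9*(-⅛)))/2 = (108 + (11 - 9/8))/2 = (108 + 79/8)/2 = (½)*(943/8) = 943/16 ≈ 58.938)
r(H) = 943/16
23966 + r(98) = 23966 + 943/16 = 384399/16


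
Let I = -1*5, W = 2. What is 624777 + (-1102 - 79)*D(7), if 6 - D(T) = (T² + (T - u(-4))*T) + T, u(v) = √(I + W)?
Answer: 741696 - 8267*I*√3 ≈ 7.417e+5 - 14319.0*I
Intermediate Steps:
I = -5
u(v) = I*√3 (u(v) = √(-5 + 2) = √(-3) = I*√3)
D(T) = 6 - T - T² - T*(T - I*√3) (D(T) = 6 - ((T² + (T - I*√3)*T) + T) = 6 - ((T² + T*(T - I*√3)) + T) = 6 - (T + T² + T*(T - I*√3)) = 6 + (-T - T² - T*(T - I*√3)) = 6 - T - T² - T*(T - I*√3))
624777 + (-1102 - 79)*D(7) = 624777 + (-1102 - 79)*(6 - 1*7 - 2*7² + I*7*√3) = 624777 - 1181*(6 - 7 - 2*49 + 7*I*√3) = 624777 - 1181*(6 - 7 - 98 + 7*I*√3) = 624777 - 1181*(-99 + 7*I*√3) = 624777 + (116919 - 8267*I*√3) = 741696 - 8267*I*√3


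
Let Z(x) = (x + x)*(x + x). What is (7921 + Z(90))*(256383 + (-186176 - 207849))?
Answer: -5549863082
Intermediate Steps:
Z(x) = 4*x² (Z(x) = (2*x)*(2*x) = 4*x²)
(7921 + Z(90))*(256383 + (-186176 - 207849)) = (7921 + 4*90²)*(256383 + (-186176 - 207849)) = (7921 + 4*8100)*(256383 - 394025) = (7921 + 32400)*(-137642) = 40321*(-137642) = -5549863082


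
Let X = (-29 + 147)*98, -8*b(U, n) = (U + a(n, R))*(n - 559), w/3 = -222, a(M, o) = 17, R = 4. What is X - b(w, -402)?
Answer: 716201/8 ≈ 89525.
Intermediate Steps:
w = -666 (w = 3*(-222) = -666)
b(U, n) = -(-559 + n)*(17 + U)/8 (b(U, n) = -(U + 17)*(n - 559)/8 = -(17 + U)*(-559 + n)/8 = -(-559 + n)*(17 + U)/8)
X = 11564 (X = 118*98 = 11564)
X - b(w, -402) = 11564 - (9503/8 - 17/8*(-402) + (559/8)*(-666) - ⅛*(-666)*(-402)) = 11564 - (9503/8 + 3417/4 - 186147/4 - 66933/2) = 11564 - 1*(-623689/8) = 11564 + 623689/8 = 716201/8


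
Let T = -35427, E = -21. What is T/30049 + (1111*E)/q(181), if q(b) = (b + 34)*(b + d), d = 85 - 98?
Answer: -94318879/51684280 ≈ -1.8249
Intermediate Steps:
d = -13
q(b) = (-13 + b)*(34 + b) (q(b) = (b + 34)*(b - 13) = (34 + b)*(-13 + b) = (-13 + b)*(34 + b))
T/30049 + (1111*E)/q(181) = -35427/30049 + (1111*(-21))/(-442 + 181² + 21*181) = -35427*1/30049 - 23331/(-442 + 32761 + 3801) = -35427/30049 - 23331/36120 = -35427/30049 - 23331*1/36120 = -35427/30049 - 1111/1720 = -94318879/51684280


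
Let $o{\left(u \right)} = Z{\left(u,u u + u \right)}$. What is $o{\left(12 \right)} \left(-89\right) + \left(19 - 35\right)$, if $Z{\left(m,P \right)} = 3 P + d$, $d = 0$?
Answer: $-41668$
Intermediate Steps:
$Z{\left(m,P \right)} = 3 P$ ($Z{\left(m,P \right)} = 3 P + 0 = 3 P$)
$o{\left(u \right)} = 3 u + 3 u^{2}$ ($o{\left(u \right)} = 3 \left(u u + u\right) = 3 \left(u^{2} + u\right) = 3 \left(u + u^{2}\right) = 3 u + 3 u^{2}$)
$o{\left(12 \right)} \left(-89\right) + \left(19 - 35\right) = 3 \cdot 12 \left(1 + 12\right) \left(-89\right) + \left(19 - 35\right) = 3 \cdot 12 \cdot 13 \left(-89\right) + \left(19 - 35\right) = 468 \left(-89\right) - 16 = -41652 - 16 = -41668$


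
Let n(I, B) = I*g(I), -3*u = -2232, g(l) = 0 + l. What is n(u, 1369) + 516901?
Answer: 1070437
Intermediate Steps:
g(l) = l
u = 744 (u = -⅓*(-2232) = 744)
n(I, B) = I² (n(I, B) = I*I = I²)
n(u, 1369) + 516901 = 744² + 516901 = 553536 + 516901 = 1070437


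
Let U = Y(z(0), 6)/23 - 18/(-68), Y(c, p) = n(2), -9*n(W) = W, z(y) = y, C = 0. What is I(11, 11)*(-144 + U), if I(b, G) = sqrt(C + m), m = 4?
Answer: -1011677/3519 ≈ -287.49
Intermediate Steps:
n(W) = -W/9
I(b, G) = 2 (I(b, G) = sqrt(0 + 4) = sqrt(4) = 2)
Y(c, p) = -2/9 (Y(c, p) = -1/9*2 = -2/9)
U = 1795/7038 (U = -2/9/23 - 18/(-68) = -2/9*1/23 - 18*(-1/68) = -2/207 + 9/34 = 1795/7038 ≈ 0.25504)
I(11, 11)*(-144 + U) = 2*(-144 + 1795/7038) = 2*(-1011677/7038) = -1011677/3519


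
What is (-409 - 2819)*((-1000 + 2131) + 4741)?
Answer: -18954816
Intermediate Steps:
(-409 - 2819)*((-1000 + 2131) + 4741) = -3228*(1131 + 4741) = -3228*5872 = -18954816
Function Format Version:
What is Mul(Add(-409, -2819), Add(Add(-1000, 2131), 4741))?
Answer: -18954816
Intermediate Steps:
Mul(Add(-409, -2819), Add(Add(-1000, 2131), 4741)) = Mul(-3228, Add(1131, 4741)) = Mul(-3228, 5872) = -18954816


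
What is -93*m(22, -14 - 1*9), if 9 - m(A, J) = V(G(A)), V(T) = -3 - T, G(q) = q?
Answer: -3162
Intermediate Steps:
m(A, J) = 12 + A (m(A, J) = 9 - (-3 - A) = 9 + (3 + A) = 12 + A)
-93*m(22, -14 - 1*9) = -93*(12 + 22) = -93*34 = -3162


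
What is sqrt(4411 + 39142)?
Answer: sqrt(43553) ≈ 208.69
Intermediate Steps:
sqrt(4411 + 39142) = sqrt(43553)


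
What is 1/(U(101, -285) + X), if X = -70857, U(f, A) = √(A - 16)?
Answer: -70857/5020714750 - I*√301/5020714750 ≈ -1.4113e-5 - 3.4556e-9*I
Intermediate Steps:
U(f, A) = √(-16 + A)
1/(U(101, -285) + X) = 1/(√(-16 - 285) - 70857) = 1/(√(-301) - 70857) = 1/(I*√301 - 70857) = 1/(-70857 + I*√301)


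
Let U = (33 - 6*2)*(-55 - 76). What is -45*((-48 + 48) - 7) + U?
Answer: -2436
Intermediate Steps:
U = -2751 (U = (33 - 12)*(-131) = 21*(-131) = -2751)
-45*((-48 + 48) - 7) + U = -45*((-48 + 48) - 7) - 2751 = -45*(0 - 7) - 2751 = -45*(-7) - 2751 = 315 - 2751 = -2436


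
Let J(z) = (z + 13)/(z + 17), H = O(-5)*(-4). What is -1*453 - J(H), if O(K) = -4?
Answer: -14978/33 ≈ -453.88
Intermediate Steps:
H = 16 (H = -4*(-4) = 16)
J(z) = (13 + z)/(17 + z)
-1*453 - J(H) = -1*453 - (13 + 16)/(17 + 16) = -453 - 29/33 = -14978/33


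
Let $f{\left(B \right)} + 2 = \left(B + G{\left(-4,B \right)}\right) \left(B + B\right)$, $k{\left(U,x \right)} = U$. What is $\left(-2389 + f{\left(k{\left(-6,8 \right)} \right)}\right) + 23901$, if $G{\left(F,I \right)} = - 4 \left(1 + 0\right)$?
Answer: $21630$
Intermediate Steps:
$G{\left(F,I \right)} = -4$ ($G{\left(F,I \right)} = \left(-4\right) 1 = -4$)
$f{\left(B \right)} = -2 + 2 B \left(-4 + B\right)$ ($f{\left(B \right)} = -2 + \left(B - 4\right) \left(B + B\right) = -2 + \left(-4 + B\right) 2 B = -2 + 2 B \left(-4 + B\right)$)
$\left(-2389 + f{\left(k{\left(-6,8 \right)} \right)}\right) + 23901 = \left(-2389 - \left(-46 - 72\right)\right) + 23901 = \left(-2389 + \left(-2 + 48 + 2 \cdot 36\right)\right) + 23901 = \left(-2389 + \left(-2 + 48 + 72\right)\right) + 23901 = \left(-2389 + 118\right) + 23901 = -2271 + 23901 = 21630$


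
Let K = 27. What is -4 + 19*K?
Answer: 509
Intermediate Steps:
-4 + 19*K = -4 + 19*27 = -4 + 513 = 509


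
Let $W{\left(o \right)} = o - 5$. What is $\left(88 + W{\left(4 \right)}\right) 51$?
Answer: $4437$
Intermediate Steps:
$W{\left(o \right)} = -5 + o$ ($W{\left(o \right)} = o - 5 = -5 + o$)
$\left(88 + W{\left(4 \right)}\right) 51 = \left(88 + \left(-5 + 4\right)\right) 51 = \left(88 - 1\right) 51 = 87 \cdot 51 = 4437$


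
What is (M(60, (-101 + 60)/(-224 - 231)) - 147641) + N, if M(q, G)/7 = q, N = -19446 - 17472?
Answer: -184139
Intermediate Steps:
N = -36918
M(q, G) = 7*q
(M(60, (-101 + 60)/(-224 - 231)) - 147641) + N = (7*60 - 147641) - 36918 = (420 - 147641) - 36918 = -147221 - 36918 = -184139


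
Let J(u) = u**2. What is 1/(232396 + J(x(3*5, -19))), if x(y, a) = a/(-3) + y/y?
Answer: 9/2092048 ≈ 4.3020e-6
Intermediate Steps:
x(y, a) = 1 - a/3 (x(y, a) = a*(-1/3) + 1 = -a/3 + 1 = 1 - a/3)
1/(232396 + J(x(3*5, -19))) = 1/(232396 + (1 - 1/3*(-19))**2) = 1/(232396 + (1 + 19/3)**2) = 1/(232396 + (22/3)**2) = 1/(232396 + 484/9) = 1/(2092048/9) = 9/2092048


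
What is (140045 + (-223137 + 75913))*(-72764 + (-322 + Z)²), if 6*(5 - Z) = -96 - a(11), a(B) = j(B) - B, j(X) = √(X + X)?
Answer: -1632042751/12 + 4348081*√22/6 ≈ -1.3260e+8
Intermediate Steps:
j(X) = √2*√X (j(X) = √(2*X) = √2*√X)
a(B) = -B + √2*√B (a(B) = √2*√B - B = -B + √2*√B)
Z = 115/6 + √22/6 (Z = 5 - (-96 - (-1*11 + √2*√11))/6 = 5 - (-96 - (-11 + √22))/6 = 5 - (-96 + (11 - √22))/6 = 5 - (-85 - √22)/6 = 5 + (85/6 + √22/6) = 115/6 + √22/6 ≈ 19.948)
(140045 + (-223137 + 75913))*(-72764 + (-322 + Z)²) = (140045 + (-223137 + 75913))*(-72764 + (-322 + (115/6 + √22/6))²) = (140045 - 147224)*(-72764 + (-1817/6 + √22/6)²) = -7179*(-72764 + (-1817/6 + √22/6)²) = 522372756 - 7179*(-1817/6 + √22/6)²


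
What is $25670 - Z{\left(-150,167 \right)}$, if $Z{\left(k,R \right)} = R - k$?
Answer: $25353$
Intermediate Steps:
$25670 - Z{\left(-150,167 \right)} = 25670 - \left(167 - -150\right) = 25670 - \left(167 + 150\right) = 25670 - 317 = 25353$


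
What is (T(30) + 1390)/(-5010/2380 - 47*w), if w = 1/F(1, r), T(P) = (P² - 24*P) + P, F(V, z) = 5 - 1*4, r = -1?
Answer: -380800/11687 ≈ -32.583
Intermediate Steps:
F(V, z) = 1 (F(V, z) = 5 - 4 = 1)
T(P) = P² - 23*P
w = 1 (w = 1/1 = 1)
(T(30) + 1390)/(-5010/2380 - 47*w) = (30*(-23 + 30) + 1390)/(-5010/2380 - 47*1) = (30*7 + 1390)/(-5010*1/2380 - 47) = (210 + 1390)/(-501/238 - 47) = 1600/(-11687/238) = 1600*(-238/11687) = -380800/11687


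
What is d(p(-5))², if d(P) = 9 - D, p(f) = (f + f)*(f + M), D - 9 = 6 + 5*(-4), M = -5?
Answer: 196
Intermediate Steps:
D = -5 (D = 9 + (6 + 5*(-4)) = 9 + (6 - 20) = 9 - 14 = -5)
p(f) = 2*f*(-5 + f) (p(f) = (f + f)*(f - 5) = (2*f)*(-5 + f) = 2*f*(-5 + f))
d(P) = 14 (d(P) = 9 - 1*(-5) = 9 + 5 = 14)
d(p(-5))² = 14² = 196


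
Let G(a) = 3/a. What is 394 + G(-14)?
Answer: 5513/14 ≈ 393.79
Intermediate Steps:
G(a) = 3/a
394 + G(-14) = 394 + 3/(-14) = 394 + 3*(-1/14) = 394 - 3/14 = 5513/14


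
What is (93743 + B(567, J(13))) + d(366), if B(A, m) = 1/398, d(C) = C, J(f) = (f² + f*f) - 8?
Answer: 37455383/398 ≈ 94109.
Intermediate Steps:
J(f) = -8 + 2*f² (J(f) = (f² + f²) - 8 = 2*f² - 8 = -8 + 2*f²)
B(A, m) = 1/398
(93743 + B(567, J(13))) + d(366) = (93743 + 1/398) + 366 = 37309715/398 + 366 = 37455383/398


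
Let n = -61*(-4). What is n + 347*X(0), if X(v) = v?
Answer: 244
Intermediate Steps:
n = 244
n + 347*X(0) = 244 + 347*0 = 244 + 0 = 244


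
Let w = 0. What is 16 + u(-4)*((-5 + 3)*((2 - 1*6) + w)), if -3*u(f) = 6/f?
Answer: 20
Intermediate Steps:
u(f) = -2/f
16 + u(-4)*((-5 + 3)*((2 - 1*6) + w)) = 16 + (-2/(-4))*((-5 + 3)*((2 - 1*6) + 0)) = 16 + (-2*(-¼))*(-2*((2 - 6) + 0)) = 16 + (-2*(-4 + 0))/2 = 16 + (-2*(-4))/2 = 16 + (½)*8 = 16 + 4 = 20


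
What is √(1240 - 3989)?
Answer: I*√2749 ≈ 52.431*I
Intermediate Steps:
√(1240 - 3989) = √(-2749) = I*√2749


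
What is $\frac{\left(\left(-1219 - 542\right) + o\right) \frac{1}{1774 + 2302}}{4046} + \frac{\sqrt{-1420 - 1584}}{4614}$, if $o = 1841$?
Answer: $\frac{10}{2061437} + \frac{i \sqrt{751}}{2307} \approx 4.851 \cdot 10^{-6} + 0.011879 i$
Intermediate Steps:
$\frac{\left(\left(-1219 - 542\right) + o\right) \frac{1}{1774 + 2302}}{4046} + \frac{\sqrt{-1420 - 1584}}{4614} = \frac{\left(\left(-1219 - 542\right) + 1841\right) \frac{1}{1774 + 2302}}{4046} + \frac{\sqrt{-1420 - 1584}}{4614} = \frac{\left(-1219 - 542\right) + 1841}{4076} \cdot \frac{1}{4046} + \sqrt{-3004} \cdot \frac{1}{4614} = \left(-1761 + 1841\right) \frac{1}{4076} \cdot \frac{1}{4046} + 2 i \sqrt{751} \cdot \frac{1}{4614} = 80 \cdot \frac{1}{4076} \cdot \frac{1}{4046} + \frac{i \sqrt{751}}{2307} = \frac{20}{1019} \cdot \frac{1}{4046} + \frac{i \sqrt{751}}{2307} = \frac{10}{2061437} + \frac{i \sqrt{751}}{2307}$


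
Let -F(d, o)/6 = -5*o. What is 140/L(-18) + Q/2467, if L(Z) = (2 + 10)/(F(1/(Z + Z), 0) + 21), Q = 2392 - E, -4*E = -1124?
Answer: 606526/2467 ≈ 245.86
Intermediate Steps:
E = 281 (E = -¼*(-1124) = 281)
F(d, o) = 30*o (F(d, o) = -(-30)*o = 30*o)
Q = 2111 (Q = 2392 - 1*281 = 2392 - 281 = 2111)
L(Z) = 4/7 (L(Z) = (2 + 10)/(30*0 + 21) = 12/(0 + 21) = 12/21 = 12*(1/21) = 4/7)
140/L(-18) + Q/2467 = 140/(4/7) + 2111/2467 = 140*(7/4) + 2111*(1/2467) = 245 + 2111/2467 = 606526/2467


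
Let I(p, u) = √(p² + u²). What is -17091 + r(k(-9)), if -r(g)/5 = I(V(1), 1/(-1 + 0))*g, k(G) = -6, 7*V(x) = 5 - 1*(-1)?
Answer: -17091 + 30*√85/7 ≈ -17052.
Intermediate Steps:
V(x) = 6/7 (V(x) = (5 - 1*(-1))/7 = (5 + 1)/7 = (⅐)*6 = 6/7)
r(g) = -5*g*√85/7 (r(g) = -5*√((6/7)² + (1/(-1 + 0))²)*g = -5*√(36/49 + (1/(-1))²)*g = -5*√(36/49 + (-1)²)*g = -5*√(36/49 + 1)*g = -5*√(85/49)*g = -5*√85/7*g = -5*g*√85/7)
-17091 + r(k(-9)) = -17091 - 5/7*(-6)*√85 = -17091 + 30*√85/7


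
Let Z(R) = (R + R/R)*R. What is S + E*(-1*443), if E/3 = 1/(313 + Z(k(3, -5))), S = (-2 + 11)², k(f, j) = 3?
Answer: 24996/325 ≈ 76.911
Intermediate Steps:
S = 81 (S = 9² = 81)
Z(R) = R*(1 + R) (Z(R) = (R + 1)*R = (1 + R)*R = R*(1 + R))
E = 3/325 (E = 3/(313 + 3*(1 + 3)) = 3/(313 + 3*4) = 3/(313 + 12) = 3/325 ≈ 0.0092308)
S + E*(-1*443) = 81 + 3*(-1*443)/325 = 81 + (3/325)*(-443) = 81 - 1329/325 = 24996/325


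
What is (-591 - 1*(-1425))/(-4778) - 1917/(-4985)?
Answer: 2500968/11909165 ≈ 0.21000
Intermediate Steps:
(-591 - 1*(-1425))/(-4778) - 1917/(-4985) = (-591 + 1425)*(-1/4778) - 1917*(-1/4985) = 834*(-1/4778) + 1917/4985 = -417/2389 + 1917/4985 = 2500968/11909165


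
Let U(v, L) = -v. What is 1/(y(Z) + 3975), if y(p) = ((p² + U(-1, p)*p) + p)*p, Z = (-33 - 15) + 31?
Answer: -1/360 ≈ -0.0027778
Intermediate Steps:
Z = -17 (Z = -48 + 31 = -17)
y(p) = p*(p² + 2*p) (y(p) = ((p² + (-1*(-1))*p) + p)*p = ((p² + 1*p) + p)*p = ((p² + p) + p)*p = ((p + p²) + p)*p = (p² + 2*p)*p = p*(p² + 2*p))
1/(y(Z) + 3975) = 1/((-17)²*(2 - 17) + 3975) = 1/(289*(-15) + 3975) = 1/(-4335 + 3975) = 1/(-360) = -1/360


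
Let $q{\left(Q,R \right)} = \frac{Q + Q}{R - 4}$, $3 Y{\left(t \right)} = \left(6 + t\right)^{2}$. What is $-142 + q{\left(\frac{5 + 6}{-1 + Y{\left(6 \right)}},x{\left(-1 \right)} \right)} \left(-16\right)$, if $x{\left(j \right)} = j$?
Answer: $- \frac{33018}{235} \approx -140.5$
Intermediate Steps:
$Y{\left(t \right)} = \frac{\left(6 + t\right)^{2}}{3}$
$q{\left(Q,R \right)} = \frac{2 Q}{-4 + R}$
$-142 + q{\left(\frac{5 + 6}{-1 + Y{\left(6 \right)}},x{\left(-1 \right)} \right)} \left(-16\right) = -142 + \frac{2 \frac{5 + 6}{-1 + \frac{\left(6 + 6\right)^{2}}{3}}}{-4 - 1} \left(-16\right) = -142 + \frac{2 \frac{11}{-1 + \frac{12^{2}}{3}}}{-5} \left(-16\right) = -142 + 2 \frac{11}{-1 + \frac{1}{3} \cdot 144} \left(- \frac{1}{5}\right) \left(-16\right) = -142 + 2 \frac{11}{-1 + 48} \left(- \frac{1}{5}\right) \left(-16\right) = -142 + 2 \cdot \frac{11}{47} \left(- \frac{1}{5}\right) \left(-16\right) = -142 - - \frac{352}{235} = -142 + \frac{352}{235} = - \frac{33018}{235}$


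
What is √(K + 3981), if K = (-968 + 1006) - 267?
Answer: 2*√938 ≈ 61.254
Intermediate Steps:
K = -229 (K = 38 - 267 = -229)
√(K + 3981) = √(-229 + 3981) = √3752 = 2*√938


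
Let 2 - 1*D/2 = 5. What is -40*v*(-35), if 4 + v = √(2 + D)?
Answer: -5600 + 2800*I ≈ -5600.0 + 2800.0*I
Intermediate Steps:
D = -6 (D = 4 - 2*5 = 4 - 10 = -6)
v = -4 + 2*I (v = -4 + √(2 - 6) = -4 + √(-4) = -4 + 2*I ≈ -4.0 + 2.0*I)
-40*v*(-35) = -40*(-4 + 2*I)*(-35) = (160 - 80*I)*(-35) = -5600 + 2800*I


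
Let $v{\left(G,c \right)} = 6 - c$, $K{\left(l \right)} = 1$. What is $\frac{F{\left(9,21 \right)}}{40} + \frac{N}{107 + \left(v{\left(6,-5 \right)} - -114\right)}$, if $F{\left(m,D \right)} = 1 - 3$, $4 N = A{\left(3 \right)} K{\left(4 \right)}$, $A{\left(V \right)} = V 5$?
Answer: $- \frac{157}{4640} \approx -0.033836$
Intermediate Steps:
$A{\left(V \right)} = 5 V$
$N = \frac{15}{4}$ ($N = \frac{5 \cdot 3 \cdot 1}{4} = \frac{15 \cdot 1}{4} = \frac{1}{4} \cdot 15 = \frac{15}{4} \approx 3.75$)
$F{\left(m,D \right)} = -2$ ($F{\left(m,D \right)} = 1 - 3 = -2$)
$\frac{F{\left(9,21 \right)}}{40} + \frac{N}{107 + \left(v{\left(6,-5 \right)} - -114\right)} = - \frac{2}{40} + \frac{15}{4 \left(107 + \left(\left(6 - -5\right) - -114\right)\right)} = \left(-2\right) \frac{1}{40} + \frac{15}{4 \left(107 + \left(\left(6 + 5\right) + 114\right)\right)} = - \frac{1}{20} + \frac{15}{4 \left(107 + \left(11 + 114\right)\right)} = - \frac{1}{20} + \frac{15}{4 \left(107 + 125\right)} = - \frac{1}{20} + \frac{15}{4 \cdot 232} = - \frac{1}{20} + \frac{15}{4} \cdot \frac{1}{232} = - \frac{1}{20} + \frac{15}{928} = - \frac{157}{4640}$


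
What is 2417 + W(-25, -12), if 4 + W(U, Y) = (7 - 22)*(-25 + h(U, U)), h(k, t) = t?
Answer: 3163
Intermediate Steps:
W(U, Y) = 371 - 15*U (W(U, Y) = -4 + (7 - 22)*(-25 + U) = -4 - 15*(-25 + U) = -4 + (375 - 15*U) = 371 - 15*U)
2417 + W(-25, -12) = 2417 + (371 - 15*(-25)) = 2417 + (371 + 375) = 2417 + 746 = 3163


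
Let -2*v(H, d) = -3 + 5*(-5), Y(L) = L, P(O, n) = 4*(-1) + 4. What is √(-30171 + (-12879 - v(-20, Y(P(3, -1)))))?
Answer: 2*I*√10766 ≈ 207.52*I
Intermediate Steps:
P(O, n) = 0 (P(O, n) = -4 + 4 = 0)
v(H, d) = 14 (v(H, d) = -(-3 + 5*(-5))/2 = -(-3 - 25)/2 = -½*(-28) = 14)
√(-30171 + (-12879 - v(-20, Y(P(3, -1))))) = √(-30171 + (-12879 - 1*14)) = √(-30171 + (-12879 - 14)) = √(-30171 - 12893) = √(-43064) = 2*I*√10766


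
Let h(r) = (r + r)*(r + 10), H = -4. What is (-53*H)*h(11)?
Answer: 97944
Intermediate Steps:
h(r) = 2*r*(10 + r) (h(r) = (2*r)*(10 + r) = 2*r*(10 + r))
(-53*H)*h(11) = (-53*(-4))*(2*11*(10 + 11)) = 212*(2*11*21) = 212*462 = 97944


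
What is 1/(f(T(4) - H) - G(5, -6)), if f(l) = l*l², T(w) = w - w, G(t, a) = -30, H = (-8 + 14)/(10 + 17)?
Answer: 729/21862 ≈ 0.033346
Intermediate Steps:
H = 2/9 (H = 6/27 = 6*(1/27) = 2/9 ≈ 0.22222)
T(w) = 0
f(l) = l³
1/(f(T(4) - H) - G(5, -6)) = 1/((0 - 1*2/9)³ - 1*(-30)) = 1/((0 - 2/9)³ + 30) = 1/((-2/9)³ + 30) = 1/(-8/729 + 30) = 1/(21862/729) = 729/21862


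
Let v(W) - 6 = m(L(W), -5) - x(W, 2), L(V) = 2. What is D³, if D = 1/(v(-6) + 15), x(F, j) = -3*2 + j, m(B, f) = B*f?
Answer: 1/3375 ≈ 0.00029630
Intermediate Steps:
x(F, j) = -6 + j
v(W) = 0 (v(W) = 6 + (2*(-5) - (-6 + 2)) = 6 + (-10 - 1*(-4)) = 6 + (-10 + 4) = 6 - 6 = 0)
D = 1/15 (D = 1/(0 + 15) = 1/15 ≈ 0.066667)
D³ = (1/15)³ = 1/3375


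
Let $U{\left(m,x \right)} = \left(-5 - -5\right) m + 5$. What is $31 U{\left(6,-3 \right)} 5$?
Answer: $775$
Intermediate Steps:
$U{\left(m,x \right)} = 5$ ($U{\left(m,x \right)} = \left(-5 + 5\right) m + 5 = 0 m + 5 = 0 + 5 = 5$)
$31 U{\left(6,-3 \right)} 5 = 31 \cdot 5 \cdot 5 = 155 \cdot 5 = 775$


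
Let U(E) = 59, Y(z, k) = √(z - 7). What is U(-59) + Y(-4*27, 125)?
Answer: 59 + I*√115 ≈ 59.0 + 10.724*I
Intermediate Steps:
Y(z, k) = √(-7 + z)
U(-59) + Y(-4*27, 125) = 59 + √(-7 - 4*27) = 59 + √(-7 - 108) = 59 + √(-115) = 59 + I*√115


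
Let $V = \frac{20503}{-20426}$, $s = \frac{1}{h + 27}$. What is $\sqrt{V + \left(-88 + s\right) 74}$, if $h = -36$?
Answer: $\frac{i \sqrt{499737955166}}{8754} \approx 80.754 i$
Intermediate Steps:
$s = - \frac{1}{9}$ ($s = \frac{1}{-36 + 27} = \frac{1}{-9} = - \frac{1}{9} \approx -0.11111$)
$V = - \frac{2929}{2918}$ ($V = 20503 \left(- \frac{1}{20426}\right) = - \frac{2929}{2918} \approx -1.0038$)
$\sqrt{V + \left(-88 + s\right) 74} = \sqrt{- \frac{2929}{2918} + \left(-88 - \frac{1}{9}\right) 74} = \sqrt{- \frac{2929}{2918} - \frac{58682}{9}} = \sqrt{- \frac{171260437}{26262}} = \frac{i \sqrt{499737955166}}{8754}$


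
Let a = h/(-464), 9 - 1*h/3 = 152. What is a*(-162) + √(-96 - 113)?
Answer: -34749/232 + I*√209 ≈ -149.78 + 14.457*I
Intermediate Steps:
h = -429 (h = 27 - 3*152 = 27 - 456 = -429)
a = 429/464 (a = -429/(-464) = -429*(-1/464) = 429/464 ≈ 0.92457)
a*(-162) + √(-96 - 113) = (429/464)*(-162) + √(-96 - 113) = -34749/232 + √(-209) = -34749/232 + I*√209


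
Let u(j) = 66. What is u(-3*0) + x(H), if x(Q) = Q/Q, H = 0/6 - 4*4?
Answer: 67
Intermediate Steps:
H = -16 (H = 0*(1/6) - 16 = 0 - 16 = -16)
x(Q) = 1
u(-3*0) + x(H) = 66 + 1 = 67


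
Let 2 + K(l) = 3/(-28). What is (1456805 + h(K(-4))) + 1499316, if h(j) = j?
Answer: 82771329/28 ≈ 2.9561e+6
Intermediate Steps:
K(l) = -59/28 (K(l) = -2 + 3/(-28) = -2 + 3*(-1/28) = -2 - 3/28 = -59/28)
(1456805 + h(K(-4))) + 1499316 = (1456805 - 59/28) + 1499316 = 40790481/28 + 1499316 = 82771329/28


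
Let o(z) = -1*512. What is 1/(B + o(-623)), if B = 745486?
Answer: 1/744974 ≈ 1.3423e-6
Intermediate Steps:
o(z) = -512
1/(B + o(-623)) = 1/(745486 - 512) = 1/744974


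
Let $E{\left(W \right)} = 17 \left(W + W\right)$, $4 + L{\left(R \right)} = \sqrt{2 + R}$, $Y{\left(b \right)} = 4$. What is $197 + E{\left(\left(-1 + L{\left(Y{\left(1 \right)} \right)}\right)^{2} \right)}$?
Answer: $1251 - 340 \sqrt{6} \approx 418.17$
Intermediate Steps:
$L{\left(R \right)} = -4 + \sqrt{2 + R}$
$E{\left(W \right)} = 34 W$ ($E{\left(W \right)} = 17 \cdot 2 W = 34 W$)
$197 + E{\left(\left(-1 + L{\left(Y{\left(1 \right)} \right)}\right)^{2} \right)} = 197 + 34 \left(-1 - \left(4 - \sqrt{2 + 4}\right)\right)^{2} = 197 + 34 \left(-1 - \left(4 - \sqrt{6}\right)\right)^{2} = 197 + 34 \left(-5 + \sqrt{6}\right)^{2}$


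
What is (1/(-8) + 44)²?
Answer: 123201/64 ≈ 1925.0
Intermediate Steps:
(1/(-8) + 44)² = (-⅛ + 44)² = (351/8)² = 123201/64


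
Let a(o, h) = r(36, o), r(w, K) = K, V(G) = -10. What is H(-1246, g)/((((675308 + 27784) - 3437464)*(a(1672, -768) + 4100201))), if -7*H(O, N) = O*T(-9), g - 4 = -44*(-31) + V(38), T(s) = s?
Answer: 267/1869341113126 ≈ 1.4283e-10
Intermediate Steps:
a(o, h) = o
g = 1358 (g = 4 + (-44*(-31) - 10) = 4 + (1364 - 10) = 4 + 1354 = 1358)
H(O, N) = 9*O/7 (H(O, N) = -O*(-9)/7 = -(-9)*O/7 = 9*O/7)
H(-1246, g)/((((675308 + 27784) - 3437464)*(a(1672, -768) + 4100201))) = ((9/7)*(-1246))/((((675308 + 27784) - 3437464)*(1672 + 4100201))) = -1602*1/(4101873*(703092 - 3437464)) = -1602/((-2734372*4101873)) = -1602/(-11216046678756) = -1602*(-1/11216046678756) = 267/1869341113126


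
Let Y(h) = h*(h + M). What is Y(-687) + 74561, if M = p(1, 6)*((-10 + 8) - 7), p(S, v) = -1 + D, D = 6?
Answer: 577445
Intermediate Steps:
p(S, v) = 5 (p(S, v) = -1 + 6 = 5)
M = -45 (M = 5*((-10 + 8) - 7) = 5*(-2 - 7) = 5*(-9) = -45)
Y(h) = h*(-45 + h) (Y(h) = h*(h - 45) = h*(-45 + h))
Y(-687) + 74561 = -687*(-45 - 687) + 74561 = -687*(-732) + 74561 = 502884 + 74561 = 577445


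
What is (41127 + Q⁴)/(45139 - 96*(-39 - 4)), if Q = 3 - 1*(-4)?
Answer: 43528/49267 ≈ 0.88351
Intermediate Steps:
Q = 7 (Q = 3 + 4 = 7)
(41127 + Q⁴)/(45139 - 96*(-39 - 4)) = (41127 + 7⁴)/(45139 - 96*(-39 - 4)) = (41127 + 2401)/(45139 - 96*(-43)) = 43528/(45139 + 4128) = 43528/49267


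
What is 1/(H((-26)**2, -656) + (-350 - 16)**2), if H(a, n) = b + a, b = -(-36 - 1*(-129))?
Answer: 1/134539 ≈ 7.4328e-6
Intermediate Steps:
b = -93 (b = -(-36 + 129) = -1*93 = -93)
H(a, n) = -93 + a
1/(H((-26)**2, -656) + (-350 - 16)**2) = 1/((-93 + (-26)**2) + (-350 - 16)**2) = 1/((-93 + 676) + (-366)**2) = 1/(583 + 133956) = 1/134539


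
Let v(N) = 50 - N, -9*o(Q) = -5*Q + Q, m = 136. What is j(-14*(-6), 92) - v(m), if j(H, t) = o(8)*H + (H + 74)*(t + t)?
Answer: 88370/3 ≈ 29457.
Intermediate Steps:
o(Q) = 4*Q/9 (o(Q) = -(-5*Q + Q)/9 = -(-4)*Q/9 = 4*Q/9)
j(H, t) = 32*H/9 + 2*t*(74 + H) (j(H, t) = ((4/9)*8)*H + (H + 74)*(t + t) = 32*H/9 + (74 + H)*(2*t) = 32*H/9 + 2*t*(74 + H))
j(-14*(-6), 92) - v(m) = (148*92 + 32*(-14*(-6))/9 + 2*(-14*(-6))*92) - (50 - 1*136) = (13616 + (32/9)*84 + 2*84*92) - (50 - 136) = (13616 + 896/3 + 15456) - 1*(-86) = 88112/3 + 86 = 88370/3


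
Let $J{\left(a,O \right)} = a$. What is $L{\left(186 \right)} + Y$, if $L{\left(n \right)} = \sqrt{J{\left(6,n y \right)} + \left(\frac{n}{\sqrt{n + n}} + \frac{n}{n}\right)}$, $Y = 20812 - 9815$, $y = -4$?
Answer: $10997 + \sqrt{7 + \sqrt{93}} \approx 11001.0$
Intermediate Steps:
$Y = 10997$ ($Y = 20812 - 9815 = 10997$)
$L{\left(n \right)} = \sqrt{7 + \frac{\sqrt{2} \sqrt{n}}{2}}$ ($L{\left(n \right)} = \sqrt{6 + \left(\frac{n}{\sqrt{n + n}} + \frac{n}{n}\right)} = \sqrt{6 + \left(\frac{n}{\sqrt{2 n}} + 1\right)} = \sqrt{6 + \left(\frac{n}{\sqrt{2} \sqrt{n}} + 1\right)} = \sqrt{6 + \left(n \frac{\sqrt{2}}{2 \sqrt{n}} + 1\right)} = \sqrt{6 + \left(\frac{\sqrt{2} \sqrt{n}}{2} + 1\right)} = \sqrt{6 + \left(1 + \frac{\sqrt{2} \sqrt{n}}{2}\right)} = \sqrt{7 + \frac{\sqrt{2} \sqrt{n}}{2}}$)
$L{\left(186 \right)} + Y = \frac{\sqrt{28 + 2 \sqrt{2} \sqrt{186}}}{2} + 10997 = \frac{\sqrt{28 + 4 \sqrt{93}}}{2} + 10997 = 10997 + \frac{\sqrt{28 + 4 \sqrt{93}}}{2}$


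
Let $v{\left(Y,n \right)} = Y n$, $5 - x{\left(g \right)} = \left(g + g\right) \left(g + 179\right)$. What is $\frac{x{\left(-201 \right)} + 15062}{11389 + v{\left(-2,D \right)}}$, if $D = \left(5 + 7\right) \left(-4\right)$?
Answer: $\frac{6223}{11485} \approx 0.54184$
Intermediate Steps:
$x{\left(g \right)} = 5 - 2 g \left(179 + g\right)$ ($x{\left(g \right)} = 5 - \left(g + g\right) \left(g + 179\right) = 5 - 2 g \left(179 + g\right)$)
$D = -48$ ($D = 12 \left(-4\right) = -48$)
$\frac{x{\left(-201 \right)} + 15062}{11389 + v{\left(-2,D \right)}} = \frac{\left(5 - -71958 - 2 \left(-201\right)^{2}\right) + 15062}{11389 - -96} = \frac{\left(5 + 71958 - 80802\right) + 15062}{11389 + 96} = \frac{\left(5 + 71958 - 80802\right) + 15062}{11485} = \left(-8839 + 15062\right) \frac{1}{11485} = 6223 \cdot \frac{1}{11485} = \frac{6223}{11485}$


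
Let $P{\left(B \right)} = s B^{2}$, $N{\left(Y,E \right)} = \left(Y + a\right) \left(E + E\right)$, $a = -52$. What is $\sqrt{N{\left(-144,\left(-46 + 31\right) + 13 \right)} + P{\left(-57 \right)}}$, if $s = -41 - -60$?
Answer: $\sqrt{62515} \approx 250.03$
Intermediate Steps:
$s = 19$ ($s = -41 + 60 = 19$)
$N{\left(Y,E \right)} = 2 E \left(-52 + Y\right)$ ($N{\left(Y,E \right)} = \left(Y - 52\right) \left(E + E\right) = \left(-52 + Y\right) 2 E = 2 E \left(-52 + Y\right)$)
$P{\left(B \right)} = 19 B^{2}$
$\sqrt{N{\left(-144,\left(-46 + 31\right) + 13 \right)} + P{\left(-57 \right)}} = \sqrt{2 \left(\left(-46 + 31\right) + 13\right) \left(-52 - 144\right) + 19 \left(-57\right)^{2}} = \sqrt{2 \left(-15 + 13\right) \left(-196\right) + 19 \cdot 3249} = \sqrt{2 \left(-2\right) \left(-196\right) + 61731} = \sqrt{784 + 61731} = \sqrt{62515}$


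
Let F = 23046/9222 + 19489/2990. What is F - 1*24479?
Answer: -112454987587/4595630 ≈ -24470.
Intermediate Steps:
F = 41439183/4595630 (F = 23046*(1/9222) + 19489*(1/2990) = 3841/1537 + 19489/2990 = 41439183/4595630 ≈ 9.0171)
F - 1*24479 = 41439183/4595630 - 1*24479 = 41439183/4595630 - 24479 = -112454987587/4595630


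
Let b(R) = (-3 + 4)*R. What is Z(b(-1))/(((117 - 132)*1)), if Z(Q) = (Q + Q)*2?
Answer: 4/15 ≈ 0.26667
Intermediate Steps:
b(R) = R (b(R) = 1*R = R)
Z(Q) = 4*Q (Z(Q) = (2*Q)*2 = 4*Q)
Z(b(-1))/(((117 - 132)*1)) = (4*(-1))/(((117 - 132)*1)) = -4/((-15*1)) = -4/(-15) = -4*(-1/15) = 4/15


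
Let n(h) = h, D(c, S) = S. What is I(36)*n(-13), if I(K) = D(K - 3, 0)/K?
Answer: 0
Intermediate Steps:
I(K) = 0 (I(K) = 0/K = 0)
I(36)*n(-13) = 0*(-13) = 0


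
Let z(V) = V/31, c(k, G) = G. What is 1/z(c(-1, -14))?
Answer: -31/14 ≈ -2.2143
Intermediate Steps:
z(V) = V/31 (z(V) = V*(1/31) = V/31)
1/z(c(-1, -14)) = 1/((1/31)*(-14)) = 1/(-14/31) = -31/14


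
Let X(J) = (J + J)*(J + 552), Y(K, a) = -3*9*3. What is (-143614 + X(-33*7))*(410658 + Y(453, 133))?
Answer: -119853995532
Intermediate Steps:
Y(K, a) = -81 (Y(K, a) = -27*3 = -81)
X(J) = 2*J*(552 + J) (X(J) = (2*J)*(552 + J) = 2*J*(552 + J))
(-143614 + X(-33*7))*(410658 + Y(453, 133)) = (-143614 + 2*(-33*7)*(552 - 33*7))*(410658 - 81) = (-143614 + 2*(-231)*(552 - 231))*410577 = (-143614 + 2*(-231)*321)*410577 = (-143614 - 148302)*410577 = -291916*410577 = -119853995532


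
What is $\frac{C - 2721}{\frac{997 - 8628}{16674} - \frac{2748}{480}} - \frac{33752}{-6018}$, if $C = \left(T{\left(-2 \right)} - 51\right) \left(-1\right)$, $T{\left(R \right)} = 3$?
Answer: $\frac{2716993467028}{6203935137} \approx 437.95$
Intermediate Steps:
$C = 48$ ($C = \left(3 - 51\right) \left(-1\right) = \left(-48\right) \left(-1\right) = 48$)
$\frac{C - 2721}{\frac{997 - 8628}{16674} - \frac{2748}{480}} - \frac{33752}{-6018} = \frac{48 - 2721}{\frac{997 - 8628}{16674} - \frac{2748}{480}} - \frac{33752}{-6018} = \frac{48 - 2721}{\left(-7631\right) \frac{1}{16674} - \frac{229}{40}} - - \frac{16876}{3009} = - \frac{2673}{- \frac{7631}{16674} - \frac{229}{40}} + \frac{16876}{3009} = - \frac{2673}{- \frac{2061793}{333480}} + \frac{16876}{3009} = \left(-2673\right) \left(- \frac{333480}{2061793}\right) + \frac{16876}{3009} = \frac{891392040}{2061793} + \frac{16876}{3009} = \frac{2716993467028}{6203935137}$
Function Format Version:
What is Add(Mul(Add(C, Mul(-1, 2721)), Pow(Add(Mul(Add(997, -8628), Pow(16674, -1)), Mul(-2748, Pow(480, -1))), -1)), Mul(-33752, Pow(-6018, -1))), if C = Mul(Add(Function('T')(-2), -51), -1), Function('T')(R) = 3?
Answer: Rational(2716993467028, 6203935137) ≈ 437.95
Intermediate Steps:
C = 48 (C = Mul(Add(3, -51), -1) = Mul(-48, -1) = 48)
Add(Mul(Add(C, Mul(-1, 2721)), Pow(Add(Mul(Add(997, -8628), Pow(16674, -1)), Mul(-2748, Pow(480, -1))), -1)), Mul(-33752, Pow(-6018, -1))) = Add(Mul(Add(48, Mul(-1, 2721)), Pow(Add(Mul(Add(997, -8628), Pow(16674, -1)), Mul(-2748, Pow(480, -1))), -1)), Mul(-33752, Pow(-6018, -1))) = Add(Mul(Add(48, -2721), Pow(Add(Mul(-7631, Rational(1, 16674)), Mul(-2748, Rational(1, 480))), -1)), Mul(-33752, Rational(-1, 6018))) = Add(Mul(-2673, Pow(Add(Rational(-7631, 16674), Rational(-229, 40)), -1)), Rational(16876, 3009)) = Add(Mul(-2673, Pow(Rational(-2061793, 333480), -1)), Rational(16876, 3009)) = Add(Mul(-2673, Rational(-333480, 2061793)), Rational(16876, 3009)) = Add(Rational(891392040, 2061793), Rational(16876, 3009)) = Rational(2716993467028, 6203935137)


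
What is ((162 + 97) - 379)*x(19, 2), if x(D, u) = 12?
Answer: -1440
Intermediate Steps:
((162 + 97) - 379)*x(19, 2) = ((162 + 97) - 379)*12 = (259 - 379)*12 = -120*12 = -1440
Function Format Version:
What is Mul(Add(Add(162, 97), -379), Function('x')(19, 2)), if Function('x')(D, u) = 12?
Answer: -1440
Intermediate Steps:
Mul(Add(Add(162, 97), -379), Function('x')(19, 2)) = Mul(Add(Add(162, 97), -379), 12) = Mul(Add(259, -379), 12) = Mul(-120, 12) = -1440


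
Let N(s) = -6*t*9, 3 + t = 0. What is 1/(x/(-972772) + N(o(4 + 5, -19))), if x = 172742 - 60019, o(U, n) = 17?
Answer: 972772/157476341 ≈ 0.0061773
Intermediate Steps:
t = -3 (t = -3 + 0 = -3)
x = 112723
N(s) = 162 (N(s) = -6*(-3)*9 = 18*9 = 162)
1/(x/(-972772) + N(o(4 + 5, -19))) = 1/(112723/(-972772) + 162) = 1/(112723*(-1/972772) + 162) = 1/(-112723/972772 + 162) = 1/(157476341/972772) = 972772/157476341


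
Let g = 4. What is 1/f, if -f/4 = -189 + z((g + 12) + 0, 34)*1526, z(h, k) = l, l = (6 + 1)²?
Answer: -1/298340 ≈ -3.3519e-6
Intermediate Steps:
l = 49 (l = 7² = 49)
z(h, k) = 49
f = -298340 (f = -4*(-189 + 49*1526) = -4*(-189 + 74774) = -4*74585 = -298340)
1/f = 1/(-298340) = -1/298340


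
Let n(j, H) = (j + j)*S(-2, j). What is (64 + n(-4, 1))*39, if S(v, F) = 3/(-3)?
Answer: 2808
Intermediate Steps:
S(v, F) = -1 (S(v, F) = 3*(-⅓) = -1)
n(j, H) = -2*j (n(j, H) = (j + j)*(-1) = (2*j)*(-1) = -2*j)
(64 + n(-4, 1))*39 = (64 - 2*(-4))*39 = (64 + 8)*39 = 72*39 = 2808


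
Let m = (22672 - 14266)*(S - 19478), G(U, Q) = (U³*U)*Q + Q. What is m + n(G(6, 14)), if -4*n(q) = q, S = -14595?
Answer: -572844355/2 ≈ -2.8642e+8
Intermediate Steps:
G(U, Q) = Q + Q*U⁴ (G(U, Q) = U⁴*Q + Q = Q*U⁴ + Q = Q + Q*U⁴)
m = -286417638 (m = (22672 - 14266)*(-14595 - 19478) = 8406*(-34073) = -286417638)
n(q) = -q/4
m + n(G(6, 14)) = -286417638 - 7*(1 + 6⁴)/2 = -286417638 - 7*(1 + 1296)/2 = -286417638 - 7*1297/2 = -286417638 - ¼*18158 = -286417638 - 9079/2 = -572844355/2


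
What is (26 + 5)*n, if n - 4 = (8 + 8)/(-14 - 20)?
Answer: 1860/17 ≈ 109.41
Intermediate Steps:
n = 60/17 (n = 4 + (8 + 8)/(-14 - 20) = 4 + 16/(-34) = 4 + 16*(-1/34) = 4 - 8/17 = 60/17 ≈ 3.5294)
(26 + 5)*n = (26 + 5)*(60/17) = 31*(60/17) = 1860/17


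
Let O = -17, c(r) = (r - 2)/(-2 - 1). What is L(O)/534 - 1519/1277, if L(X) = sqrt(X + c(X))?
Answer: -1519/1277 + 2*I*sqrt(6)/801 ≈ -1.1895 + 0.0061161*I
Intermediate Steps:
c(r) = 2/3 - r/3 (c(r) = (-2 + r)/(-3) = (-2 + r)*(-1/3) = 2/3 - r/3)
L(X) = sqrt(2/3 + 2*X/3) (L(X) = sqrt(X + (2/3 - X/3)) = sqrt(2/3 + 2*X/3))
L(O)/534 - 1519/1277 = (sqrt(6 + 6*(-17))/3)/534 - 1519/1277 = (sqrt(6 - 102)/3)*(1/534) - 1519*1/1277 = (sqrt(-96)/3)*(1/534) - 1519/1277 = ((4*I*sqrt(6))/3)*(1/534) - 1519/1277 = (4*I*sqrt(6)/3)*(1/534) - 1519/1277 = 2*I*sqrt(6)/801 - 1519/1277 = -1519/1277 + 2*I*sqrt(6)/801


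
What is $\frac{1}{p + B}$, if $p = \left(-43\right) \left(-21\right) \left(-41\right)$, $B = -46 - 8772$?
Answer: $- \frac{1}{45841} \approx -2.1815 \cdot 10^{-5}$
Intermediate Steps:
$B = -8818$ ($B = -46 - 8772 = -8818$)
$p = -37023$ ($p = 903 \left(-41\right) = -37023$)
$\frac{1}{p + B} = \frac{1}{-37023 - 8818} = \frac{1}{-45841} = - \frac{1}{45841}$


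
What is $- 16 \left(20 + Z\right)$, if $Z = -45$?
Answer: $400$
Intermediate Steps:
$- 16 \left(20 + Z\right) = - 16 \left(20 - 45\right) = \left(-16\right) \left(-25\right) = 400$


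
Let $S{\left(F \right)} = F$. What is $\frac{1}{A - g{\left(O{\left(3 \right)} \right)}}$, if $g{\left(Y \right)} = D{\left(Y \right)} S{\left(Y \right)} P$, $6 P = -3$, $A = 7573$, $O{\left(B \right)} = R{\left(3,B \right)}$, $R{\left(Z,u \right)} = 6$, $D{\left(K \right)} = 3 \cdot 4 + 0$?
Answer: $\frac{1}{7609} \approx 0.00013142$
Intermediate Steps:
$D{\left(K \right)} = 12$ ($D{\left(K \right)} = 12 + 0 = 12$)
$O{\left(B \right)} = 6$
$P = - \frac{1}{2}$ ($P = \frac{1}{6} \left(-3\right) = - \frac{1}{2} \approx -0.5$)
$g{\left(Y \right)} = - 6 Y$ ($g{\left(Y \right)} = 12 Y \left(- \frac{1}{2}\right) = - 6 Y$)
$\frac{1}{A - g{\left(O{\left(3 \right)} \right)}} = \frac{1}{7573 - \left(-6\right) 6} = \frac{1}{7573 - -36} = \frac{1}{7573 + 36} = \frac{1}{7609}$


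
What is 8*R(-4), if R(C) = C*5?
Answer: -160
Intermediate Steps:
R(C) = 5*C
8*R(-4) = 8*(5*(-4)) = 8*(-20) = -160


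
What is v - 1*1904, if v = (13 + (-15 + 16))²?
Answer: -1708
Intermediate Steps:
v = 196 (v = (13 + 1)² = 14² = 196)
v - 1*1904 = 196 - 1*1904 = 196 - 1904 = -1708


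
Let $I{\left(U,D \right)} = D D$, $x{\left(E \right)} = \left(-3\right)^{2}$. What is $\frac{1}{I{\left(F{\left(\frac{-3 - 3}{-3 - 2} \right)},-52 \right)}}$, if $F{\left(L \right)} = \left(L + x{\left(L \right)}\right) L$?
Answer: $\frac{1}{2704} \approx 0.00036982$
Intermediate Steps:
$x{\left(E \right)} = 9$
$F{\left(L \right)} = L \left(9 + L\right)$ ($F{\left(L \right)} = \left(L + 9\right) L = \left(9 + L\right) L = L \left(9 + L\right)$)
$I{\left(U,D \right)} = D^{2}$
$\frac{1}{I{\left(F{\left(\frac{-3 - 3}{-3 - 2} \right)},-52 \right)}} = \frac{1}{\left(-52\right)^{2}} = \frac{1}{2704}$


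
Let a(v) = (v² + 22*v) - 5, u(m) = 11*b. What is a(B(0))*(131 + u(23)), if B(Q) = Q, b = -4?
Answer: -435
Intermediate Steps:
u(m) = -44 (u(m) = 11*(-4) = -44)
a(v) = -5 + v² + 22*v
a(B(0))*(131 + u(23)) = (-5 + 0² + 22*0)*(131 - 44) = (-5 + 0 + 0)*87 = -5*87 = -435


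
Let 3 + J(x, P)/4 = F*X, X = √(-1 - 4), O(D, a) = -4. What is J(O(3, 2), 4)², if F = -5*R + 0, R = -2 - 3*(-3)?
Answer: -97856 + 3360*I*√5 ≈ -97856.0 + 7513.2*I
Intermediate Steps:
R = 7 (R = -2 + 9 = 7)
X = I*√5 (X = √(-5) = I*√5 ≈ 2.2361*I)
F = -35 (F = -5*7 + 0 = -35 + 0 = -35)
J(x, P) = -12 - 140*I*√5 (J(x, P) = -12 + 4*(-35*I*√5) = -12 - 140*I*√5)
J(O(3, 2), 4)² = (-12 - 140*I*√5)²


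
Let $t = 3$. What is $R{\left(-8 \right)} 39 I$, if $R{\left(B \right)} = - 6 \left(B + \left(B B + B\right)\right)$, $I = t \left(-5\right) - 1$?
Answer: $179712$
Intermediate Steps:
$I = -16$ ($I = 3 \left(-5\right) - 1 = -15 - 1 = -16$)
$R{\left(B \right)} = - 12 B - 6 B^{2}$ ($R{\left(B \right)} = - 6 \left(B + \left(B^{2} + B\right)\right) = - 6 \left(B + \left(B + B^{2}\right)\right) = - 6 \left(B^{2} + 2 B\right) = - 12 B - 6 B^{2}$)
$R{\left(-8 \right)} 39 I = \left(-6\right) \left(-8\right) \left(2 - 8\right) 39 \left(-16\right) = \left(-6\right) \left(-8\right) \left(-6\right) 39 \left(-16\right) = \left(-288\right) 39 \left(-16\right) = \left(-11232\right) \left(-16\right) = 179712$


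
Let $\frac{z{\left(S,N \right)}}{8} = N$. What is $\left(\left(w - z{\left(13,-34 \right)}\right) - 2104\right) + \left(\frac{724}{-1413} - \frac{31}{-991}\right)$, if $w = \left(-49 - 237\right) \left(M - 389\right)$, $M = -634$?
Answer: $\frac{407126007437}{1400283} \approx 2.9075 \cdot 10^{5}$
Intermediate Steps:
$z{\left(S,N \right)} = 8 N$
$w = 292578$ ($w = \left(-49 - 237\right) \left(-634 - 389\right) = \left(-286\right) \left(-1023\right) = 292578$)
$\left(\left(w - z{\left(13,-34 \right)}\right) - 2104\right) + \left(\frac{724}{-1413} - \frac{31}{-991}\right) = \left(\left(292578 - 8 \left(-34\right)\right) - 2104\right) + \left(\frac{724}{-1413} - \frac{31}{-991}\right) = \left(\left(292578 - -272\right) - 2104\right) + \left(724 \left(- \frac{1}{1413}\right) - - \frac{31}{991}\right) = \left(\left(292578 + 272\right) - 2104\right) + \left(- \frac{724}{1413} + \frac{31}{991}\right) = \left(292850 - 2104\right) - \frac{673681}{1400283} = 290746 - \frac{673681}{1400283} = \frac{407126007437}{1400283}$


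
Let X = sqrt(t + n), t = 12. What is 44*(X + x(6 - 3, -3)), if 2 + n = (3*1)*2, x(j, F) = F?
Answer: 44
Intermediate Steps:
n = 4 (n = -2 + (3*1)*2 = -2 + 3*2 = -2 + 6 = 4)
X = 4 (X = sqrt(12 + 4) = sqrt(16) = 4)
44*(X + x(6 - 3, -3)) = 44*(4 - 3) = 44*1 = 44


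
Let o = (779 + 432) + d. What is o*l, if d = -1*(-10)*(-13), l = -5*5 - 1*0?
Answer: -27025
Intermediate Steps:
l = -25 (l = -25 + 0 = -25)
d = -130 (d = 10*(-13) = -130)
o = 1081 (o = (779 + 432) - 130 = 1211 - 130 = 1081)
o*l = 1081*(-25) = -27025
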